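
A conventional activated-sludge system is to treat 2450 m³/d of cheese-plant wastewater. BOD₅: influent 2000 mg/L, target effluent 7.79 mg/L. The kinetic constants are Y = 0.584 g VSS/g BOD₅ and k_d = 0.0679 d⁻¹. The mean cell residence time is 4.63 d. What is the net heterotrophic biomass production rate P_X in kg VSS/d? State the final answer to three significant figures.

P_X ≈ 2170 kg VSS/d

Y_obs = Y / (1 + k_d θ_c) = 0.584 / (1 + 0.0679 × 4.63) = 0.584 / 1.314 = 0.4443.
Substrate removed = Q·(S₀ − S) = 2450 m³/d × (2000 − 7.79) g/m³ = 4.88×10^6 g/d = 4881 kg/d.
Net biomass production P_X = Y_obs × Q·(S₀ − S) = 0.4443 × 4881 = 2169 kg VSS/d.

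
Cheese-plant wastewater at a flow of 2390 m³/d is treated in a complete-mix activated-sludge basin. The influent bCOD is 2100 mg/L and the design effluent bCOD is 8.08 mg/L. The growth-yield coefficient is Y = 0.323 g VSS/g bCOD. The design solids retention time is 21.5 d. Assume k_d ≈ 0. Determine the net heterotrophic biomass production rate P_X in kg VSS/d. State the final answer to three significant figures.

No decay correction is needed, so Y_obs = Y = 0.323.
Mass of bCOD removed per day: Q(S₀ − S) = 2390 × 2092 g/m³ = 5000 kg/d.
P_X = Y_obs · Q(S₀ − S) = 0.3230 × 5000 = 1615 kg VSS/d.

P_X ≈ 1610 kg VSS/d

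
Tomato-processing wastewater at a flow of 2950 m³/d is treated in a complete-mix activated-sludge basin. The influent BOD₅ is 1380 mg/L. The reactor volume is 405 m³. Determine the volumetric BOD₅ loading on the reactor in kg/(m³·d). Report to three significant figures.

L_v = Q S₀ / V = 2950 × 1380 × 10⁻³ / 405.0 = 10.05 kg/(m³·d).

L_v ≈ 10.1 kg BOD₅/(m³·d)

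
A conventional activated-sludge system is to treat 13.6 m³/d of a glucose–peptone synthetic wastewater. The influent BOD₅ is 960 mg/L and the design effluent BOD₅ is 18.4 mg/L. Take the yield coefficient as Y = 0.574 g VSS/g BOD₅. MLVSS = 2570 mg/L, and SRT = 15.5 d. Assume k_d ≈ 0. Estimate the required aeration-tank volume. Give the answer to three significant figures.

V ≈ 44.3 m³

V·X = Y·Q·ΔS·θ_c gives V = 0.574 × 13.6 × (960 − 18.4) × 15.5 / 2570 = 44.33 m³.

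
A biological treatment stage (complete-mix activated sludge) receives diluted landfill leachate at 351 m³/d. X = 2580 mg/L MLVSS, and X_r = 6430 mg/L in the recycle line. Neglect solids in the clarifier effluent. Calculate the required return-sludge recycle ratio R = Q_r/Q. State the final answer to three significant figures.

R = Q_r/Q = X/(X_r − X) = 2580 / (6430 − 2580) = 0.6701.

R ≈ 0.670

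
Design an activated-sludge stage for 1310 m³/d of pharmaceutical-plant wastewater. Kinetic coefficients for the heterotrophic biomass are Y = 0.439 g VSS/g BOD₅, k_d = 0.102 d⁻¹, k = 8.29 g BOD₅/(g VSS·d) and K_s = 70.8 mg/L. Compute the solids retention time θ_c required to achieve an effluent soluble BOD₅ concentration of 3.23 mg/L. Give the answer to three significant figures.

From 1/θ_c = Y·k·S/(K_s + S) − k_d: Y·k·S/(K_s+S) = 0.439 × 8.29 × 3.23 / (70.8 + 3.23) = 0.1588 d⁻¹.
θ_c = 1/(μ − k_d) = 1/(0.1588 − 0.102) = 1/0.05679 = 17.61 d.

θ_c ≈ 17.6 d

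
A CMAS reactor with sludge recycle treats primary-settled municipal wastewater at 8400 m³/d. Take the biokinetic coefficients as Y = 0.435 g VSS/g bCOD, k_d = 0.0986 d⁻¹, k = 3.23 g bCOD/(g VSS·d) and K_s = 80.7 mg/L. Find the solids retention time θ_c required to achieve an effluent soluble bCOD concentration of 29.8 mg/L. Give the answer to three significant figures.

θ_c ≈ 3.57 d

From 1/θ_c = Y·k·S/(K_s + S) − k_d: Y·k·S/(K_s+S) = 0.435 × 3.23 × 29.8 / (80.7 + 29.8) = 0.3789 d⁻¹.
Then 1/θ_c = μ − k_d = 0.3789 − 0.0986 = 0.2803 d⁻¹, giving θ_c = 3.567 d.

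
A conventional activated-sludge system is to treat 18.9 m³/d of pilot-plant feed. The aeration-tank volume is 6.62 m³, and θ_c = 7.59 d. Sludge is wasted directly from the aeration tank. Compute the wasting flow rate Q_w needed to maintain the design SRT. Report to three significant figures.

Wasting from the aeration tank: Q_w = V / θ_c = 6.620 / 7.59 = 0.8722 m³/d.

Q_w ≈ 0.872 m³/d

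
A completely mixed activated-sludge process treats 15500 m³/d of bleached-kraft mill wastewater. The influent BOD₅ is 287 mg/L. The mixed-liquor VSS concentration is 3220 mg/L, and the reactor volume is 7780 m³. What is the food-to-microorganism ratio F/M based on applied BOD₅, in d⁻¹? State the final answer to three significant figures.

F/M ≈ 0.178 d⁻¹

Food-to-microorganism ratio F/M = Q S₀ / (V X) = 15500 × 287 / (7780 × 3220) = 0.1776 d⁻¹.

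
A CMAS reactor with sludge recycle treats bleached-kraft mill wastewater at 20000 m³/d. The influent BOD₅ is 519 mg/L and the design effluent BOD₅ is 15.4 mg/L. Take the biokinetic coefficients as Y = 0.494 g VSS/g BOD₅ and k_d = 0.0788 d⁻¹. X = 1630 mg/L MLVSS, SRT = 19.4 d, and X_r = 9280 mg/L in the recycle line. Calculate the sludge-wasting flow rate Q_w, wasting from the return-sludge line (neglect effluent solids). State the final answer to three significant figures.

Rearranging the biomass balance for a CMAS with decay, V = Y·Q·ΔS·θ_c / [X·(1+k_d θ_c)] = 0.494 × 20000 × (519 − 15.4) × 19.4 / [1630 × (1 + 0.0788 × 19.4)] = 9.65×10^7 / 4122 = 23418 m³.
θ_c = V·X/(Q_w·X_r) when wasting from the recycle, so Q_w = V·X/(θ_c·X_r) = 23418 × 1630 / (19.4 × 9280) = 212.0 m³/d.

Q_w ≈ 212 m³/d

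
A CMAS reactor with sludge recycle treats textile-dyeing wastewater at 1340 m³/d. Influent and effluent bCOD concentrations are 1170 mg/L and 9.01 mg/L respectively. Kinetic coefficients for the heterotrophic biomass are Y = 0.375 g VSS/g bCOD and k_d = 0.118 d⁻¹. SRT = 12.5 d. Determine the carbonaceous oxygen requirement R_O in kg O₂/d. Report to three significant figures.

R_O ≈ 1220 kg O₂/d

The observed yield is Y_obs = Y/(1 + k_d·θ_c) = 0.375 / (1 + 0.118 × 12.5) = 0.375 / 2.475 = 0.1515 g VSS per g bCOD removed.
ΔS = 1170 − 9.01 = 1161 mg/L, so the substrate removal rate is 1340 × 1161/1000 = 1556 kg bCOD/d.
Net sludge production P_X = 0.1515 × 1556 = 235.7 kg VSS/d.
R_O = Q·(S₀ − S) − 1.42·P_X = 1556 − 1.42 × 235.7 = 1221 kg O₂/d.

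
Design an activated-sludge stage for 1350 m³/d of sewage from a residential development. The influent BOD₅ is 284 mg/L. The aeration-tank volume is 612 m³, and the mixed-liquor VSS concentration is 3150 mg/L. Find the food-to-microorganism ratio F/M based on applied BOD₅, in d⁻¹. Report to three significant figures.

F/M ≈ 0.199 d⁻¹

Food-to-microorganism ratio F/M = Q S₀ / (V X) = 1350 × 284 / (612.0 × 3150) = 0.1989 d⁻¹.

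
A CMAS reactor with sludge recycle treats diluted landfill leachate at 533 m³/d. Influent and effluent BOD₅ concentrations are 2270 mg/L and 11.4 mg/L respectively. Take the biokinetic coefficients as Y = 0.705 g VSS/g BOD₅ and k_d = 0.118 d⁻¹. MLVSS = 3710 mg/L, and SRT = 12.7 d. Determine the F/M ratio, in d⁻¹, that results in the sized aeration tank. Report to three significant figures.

Steady-state biomass mass balance: V·X·(1 + k_d·θ_c) = Y·Q·(S₀ − S)·θ_c, so V = 0.705 × 533 × (2270 − 11.4) × 12.7 / [3710 × (1 + 0.118 × 12.7)] = 1.08×10^7 / 9270 = 1163 m³.
F/M = Q·S₀ / (V·X) = 533 × 2270 / (1163 × 3710) = 0.2805 g BOD₅·(g VSS·d)⁻¹.

F/M ≈ 0.280 d⁻¹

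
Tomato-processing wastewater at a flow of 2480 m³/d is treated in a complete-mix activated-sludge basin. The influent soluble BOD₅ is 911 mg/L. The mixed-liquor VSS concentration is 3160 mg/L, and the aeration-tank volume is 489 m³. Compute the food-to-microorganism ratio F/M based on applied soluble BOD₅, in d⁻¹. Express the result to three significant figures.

Food-to-microorganism ratio F/M = Q S₀ / (V X) = 2480 × 911 / (489.0 × 3160) = 1.462 d⁻¹.

F/M ≈ 1.46 d⁻¹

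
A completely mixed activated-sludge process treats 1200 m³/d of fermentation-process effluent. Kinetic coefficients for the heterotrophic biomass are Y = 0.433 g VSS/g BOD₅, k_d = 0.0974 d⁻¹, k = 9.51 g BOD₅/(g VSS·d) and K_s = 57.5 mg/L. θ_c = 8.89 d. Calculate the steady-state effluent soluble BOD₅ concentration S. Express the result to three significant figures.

For a completely mixed reactor with recycle the Lawrence–McCarty relation gives S = K_s·(1 + k_d·θ_c) / [θ_c·(Y·k − k_d) − 1] = 57.5 × (1 + 0.0974 × 8.89) / [8.89 × (0.433 × 9.51 − 0.0974) − 1] = 107.3 / 34.74 = 3.088 mg/L.

S ≈ 3.09 mg/L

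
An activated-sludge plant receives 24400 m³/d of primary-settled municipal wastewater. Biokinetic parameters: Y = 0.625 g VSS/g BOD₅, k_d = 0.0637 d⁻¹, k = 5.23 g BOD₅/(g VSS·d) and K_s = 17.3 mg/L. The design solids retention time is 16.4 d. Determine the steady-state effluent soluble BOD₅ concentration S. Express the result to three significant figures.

From the Monod/SRT balance for a CMAS, S = K_s·(1+k_d θ_c)/[θ_c·(Y k − k_d) − 1] = 17.3 × (1 + 0.0637 × 16.4) / [16.4 × (0.625 × 5.23 − 0.0637) − 1] = 35.37 / 51.56 = 0.6860 mg/L.

S ≈ 0.686 mg/L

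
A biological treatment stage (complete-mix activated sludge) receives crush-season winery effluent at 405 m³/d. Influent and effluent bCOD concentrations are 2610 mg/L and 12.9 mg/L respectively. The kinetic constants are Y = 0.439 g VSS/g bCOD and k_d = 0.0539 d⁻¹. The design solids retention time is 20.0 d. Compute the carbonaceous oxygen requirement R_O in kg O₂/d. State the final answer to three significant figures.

Correct the yield for decay: Y_obs = Y/(1 + k_d θ_c) = 0.439 / (1 + 0.0539 × 20.0) = 0.439 / 2.078 = 0.2113.
ΔS = 2610 − 12.9 = 2597 mg/L, so the substrate removal rate is 405 × 2597/1000 = 1052 kg bCOD/d.
Biomass synthesised: P_X = Y_obs × 1052 = 222.2 kg VSS/d.
R_O = Q·ΔS − 1.42 P_X = 1052 − 315.5 = 736.3 kg O₂/d.

R_O ≈ 736 kg O₂/d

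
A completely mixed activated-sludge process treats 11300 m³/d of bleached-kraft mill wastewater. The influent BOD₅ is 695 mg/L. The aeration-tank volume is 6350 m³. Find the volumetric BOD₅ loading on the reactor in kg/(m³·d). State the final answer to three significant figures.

L_v ≈ 1.24 kg BOD₅/(m³·d)

Applied BOD₅ load per unit volume = Q·S₀/V = (11300 × 695/1000)/6350 = 1.237 kg BOD₅·m⁻³·d⁻¹.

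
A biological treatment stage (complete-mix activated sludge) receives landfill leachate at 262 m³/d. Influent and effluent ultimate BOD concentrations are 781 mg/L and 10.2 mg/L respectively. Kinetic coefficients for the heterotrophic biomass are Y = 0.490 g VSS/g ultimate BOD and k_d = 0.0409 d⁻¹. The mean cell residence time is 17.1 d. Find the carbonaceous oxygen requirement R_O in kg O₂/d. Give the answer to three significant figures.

R_O ≈ 119 kg O₂/d

The observed yield is Y_obs = Y/(1 + k_d·θ_c) = 0.490 / (1 + 0.0409 × 17.1) = 0.490 / 1.699 = 0.2883 g VSS per g ultimate BOD removed.
ΔS = 781 − 10.2 = 770.8 mg/L, so the substrate removal rate is 262 × 770.8/1000 = 201.9 kg ultimate BOD/d.
Net sludge production P_X = 0.2883 × 201.9 = 58.23 kg VSS/d.
R_O = Q·ΔS − 1.42 P_X = 201.9 − 82.69 = 119.3 kg O₂/d.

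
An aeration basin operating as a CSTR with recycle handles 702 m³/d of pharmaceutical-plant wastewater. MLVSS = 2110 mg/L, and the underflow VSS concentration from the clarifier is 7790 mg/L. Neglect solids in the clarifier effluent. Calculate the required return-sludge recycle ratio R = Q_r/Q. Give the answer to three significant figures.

Solids balance on the clarifier gives (1+R)X = R·X_r, so R = X/(X_r − X) = 2110 / (7790 − 2110) = 0.3715.

R ≈ 0.371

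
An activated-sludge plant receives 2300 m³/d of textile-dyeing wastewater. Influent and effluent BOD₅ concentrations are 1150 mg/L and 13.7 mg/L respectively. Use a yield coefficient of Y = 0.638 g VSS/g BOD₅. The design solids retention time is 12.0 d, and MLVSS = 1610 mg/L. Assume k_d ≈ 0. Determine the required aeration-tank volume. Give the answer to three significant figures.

V ≈ 12400 m³

Biomass mass balance (decay neglected): V·X = Y·Q·(S₀ − S)·θ_c, so V = 0.638 × 2300 × (1150 − 13.7) × 12.0 / 1610 = 12428 m³.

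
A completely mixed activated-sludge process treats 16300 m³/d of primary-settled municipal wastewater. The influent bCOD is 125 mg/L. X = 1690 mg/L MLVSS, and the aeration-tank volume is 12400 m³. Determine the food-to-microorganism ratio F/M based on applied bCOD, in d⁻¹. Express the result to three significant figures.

Food-to-microorganism ratio F/M = Q S₀ / (V X) = 16300 × 125 / (12400 × 1690) = 0.09723 d⁻¹.

F/M ≈ 0.0972 d⁻¹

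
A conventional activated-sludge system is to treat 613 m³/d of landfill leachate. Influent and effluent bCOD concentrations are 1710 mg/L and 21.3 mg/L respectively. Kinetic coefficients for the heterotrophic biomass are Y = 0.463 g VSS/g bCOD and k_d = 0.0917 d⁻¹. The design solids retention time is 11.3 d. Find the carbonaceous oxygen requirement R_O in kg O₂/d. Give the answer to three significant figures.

R_O ≈ 701 kg O₂/d

The observed yield is Y_obs = Y/(1 + k_d·θ_c) = 0.463 / (1 + 0.0917 × 11.3) = 0.463 / 2.036 = 0.2274 g VSS per g bCOD removed.
Substrate removed = Q·(S₀ − S) = 613 m³/d × (1710 − 21.3) g/m³ = 1.04×10^6 g/d = 1035 kg/d.
P_X = Y_obs·Q·(S₀ − S) = 0.2274 × 1035 = 235.4 kg VSS/d.
R_O = Q·(S₀ − S) − 1.42·P_X = 1035 − 1.42 × 235.4 = 700.9 kg O₂/d.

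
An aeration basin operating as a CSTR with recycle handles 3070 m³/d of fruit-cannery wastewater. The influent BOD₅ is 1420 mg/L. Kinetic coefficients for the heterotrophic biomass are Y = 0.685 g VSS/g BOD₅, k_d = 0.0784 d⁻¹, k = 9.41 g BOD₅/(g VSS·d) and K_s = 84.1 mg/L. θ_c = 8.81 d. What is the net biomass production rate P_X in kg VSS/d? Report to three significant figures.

Effluent substrate depends only on kinetics and SRT: S = K_s(1 + k_d θ_c) / [θ_c(Yk − k_d) − 1] = 84.1 × (1 + 0.0784 × 8.81) / [8.81 × (0.685 × 9.41 − 0.0784) − 1] = 142.2 / 55.10 = 2.581 mg/L.
Observed yield with endogenous decay: Y_obs = Y / (1 + k_d·θ_c) = 0.685 / (1 + 0.0784 × 8.81) = 0.685 / 1.691 = 0.4052 g VSS/g BOD₅.
Substrate removed = Q·(S₀ − S) = 3070 m³/d × (1420 − 2.58) g/m³ = 4.35×10^6 g/d = 4351 kg/d.
Biomass produced: P_X = Y_obs·Q·ΔS = 0.4052 × 4351 ≈ 1763 kg VSS/d.

P_X ≈ 1760 kg VSS/d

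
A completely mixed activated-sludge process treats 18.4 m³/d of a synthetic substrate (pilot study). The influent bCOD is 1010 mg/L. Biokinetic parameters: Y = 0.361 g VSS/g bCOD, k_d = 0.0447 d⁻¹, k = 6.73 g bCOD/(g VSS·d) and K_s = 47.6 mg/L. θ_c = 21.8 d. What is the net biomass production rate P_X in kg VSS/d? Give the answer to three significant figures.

For a completely mixed reactor with recycle the Lawrence–McCarty relation gives S = K_s·(1 + k_d·θ_c) / [θ_c·(Y·k − k_d) − 1] = 47.6 × (1 + 0.0447 × 21.8) / [21.8 × (0.361 × 6.73 − 0.0447) − 1] = 93.98 / 50.99 = 1.843 mg/L.
Y_obs = Y / (1 + k_d θ_c) = 0.361 / (1 + 0.0447 × 21.8) = 0.361 / 1.974 = 0.1828.
Q·(S₀ − S) = 18.4 × (1010 − 1.84) × 10⁻³ = 18.55 kg/d removed.
P_X = Y_obs · Q(S₀ − S) = 0.1828 × 18.55 = 3.392 kg VSS/d.

P_X ≈ 3.39 kg VSS/d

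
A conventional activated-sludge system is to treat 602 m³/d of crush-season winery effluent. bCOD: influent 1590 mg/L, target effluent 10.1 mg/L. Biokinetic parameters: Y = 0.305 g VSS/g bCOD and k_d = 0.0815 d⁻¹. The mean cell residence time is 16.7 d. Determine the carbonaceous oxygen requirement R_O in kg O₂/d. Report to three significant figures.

R_O ≈ 777 kg O₂/d

The observed yield is Y_obs = Y/(1 + k_d·θ_c) = 0.305 / (1 + 0.0815 × 16.7) = 0.305 / 2.361 = 0.1292 g VSS per g bCOD removed.
Q·(S₀ − S) = 602 × (1590 − 10.1) × 10⁻³ = 951.1 kg/d removed.
Net sludge production P_X = 0.1292 × 951.1 = 122.9 kg VSS/d.
R_O = Q·(S₀ − S) − 1.42·P_X = 951.1 − 1.42 × 122.9 = 776.6 kg O₂/d.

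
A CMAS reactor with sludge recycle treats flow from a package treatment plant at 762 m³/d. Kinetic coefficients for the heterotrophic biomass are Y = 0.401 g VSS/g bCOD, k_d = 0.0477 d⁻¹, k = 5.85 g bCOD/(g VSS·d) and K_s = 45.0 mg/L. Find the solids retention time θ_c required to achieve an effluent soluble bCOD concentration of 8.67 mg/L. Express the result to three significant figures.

θ_c ≈ 3.02 d

At the target effluent, Y k S/(K_s+S) = 0.401×5.85×8.67/53.67 = 0.3790 d⁻¹.
1/θ_c = 0.3790 − 0.0477 = 0.3313 d⁻¹, so θ_c = 3.019 d.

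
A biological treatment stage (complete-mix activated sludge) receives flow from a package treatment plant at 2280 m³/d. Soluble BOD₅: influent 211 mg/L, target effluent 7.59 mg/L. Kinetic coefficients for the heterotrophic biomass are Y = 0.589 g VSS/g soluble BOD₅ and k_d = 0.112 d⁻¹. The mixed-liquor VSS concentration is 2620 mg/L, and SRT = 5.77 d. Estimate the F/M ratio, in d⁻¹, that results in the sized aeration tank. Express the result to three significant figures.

From the SRT design equation V = Y Q (S₀−S) θ_c / [X (1 + k_d θ_c)] = 0.589 × 2280 × (211 − 7.59) × 5.77 / [2620 × (1 + 0.112 × 5.77)] = 1.58×10^6 / 4313 = 365.4 m³.
Food-to-microorganism ratio F/M = Q S₀ / (V X) = 2280 × 211 / (365.4 × 2620) = 0.5025 d⁻¹.

F/M ≈ 0.502 d⁻¹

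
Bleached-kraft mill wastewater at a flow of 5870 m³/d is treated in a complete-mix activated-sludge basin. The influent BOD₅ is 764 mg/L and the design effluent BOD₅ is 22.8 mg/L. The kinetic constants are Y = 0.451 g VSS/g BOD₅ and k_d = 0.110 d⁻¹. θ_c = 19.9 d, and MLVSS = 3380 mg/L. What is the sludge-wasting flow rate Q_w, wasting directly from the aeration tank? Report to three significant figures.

Steady-state biomass mass balance: V·X·(1 + k_d·θ_c) = Y·Q·(S₀ − S)·θ_c, so V = 0.451 × 5870 × (764 − 22.8) × 19.9 / [3380 × (1 + 0.110 × 19.9)] = 3.9×10^7 / 10779 = 3623 m³.
Wasting from the aeration tank: Q_w = V / θ_c = 3623 / 19.9 = 182.0 m³/d.

Q_w ≈ 182 m³/d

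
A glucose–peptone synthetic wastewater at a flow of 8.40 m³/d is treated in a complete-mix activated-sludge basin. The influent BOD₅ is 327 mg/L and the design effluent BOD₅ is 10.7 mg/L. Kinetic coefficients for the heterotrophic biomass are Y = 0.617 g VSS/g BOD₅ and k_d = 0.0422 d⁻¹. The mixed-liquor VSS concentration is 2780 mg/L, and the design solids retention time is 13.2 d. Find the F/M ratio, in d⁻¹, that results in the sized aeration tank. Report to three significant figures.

F/M ≈ 0.198 d⁻¹

Rearranging the biomass balance for a CMAS with decay, V = Y·Q·ΔS·θ_c / [X·(1+k_d θ_c)] = 0.617 × 8.40 × (327 − 10.7) × 13.2 / [2780 × (1 + 0.0422 × 13.2)] = 2.16×10^4 / 4329 = 4.999 m³.
Food-to-microorganism ratio F/M = Q S₀ / (V X) = 8.40 × 327 / (4.999 × 2780) = 0.1976 d⁻¹.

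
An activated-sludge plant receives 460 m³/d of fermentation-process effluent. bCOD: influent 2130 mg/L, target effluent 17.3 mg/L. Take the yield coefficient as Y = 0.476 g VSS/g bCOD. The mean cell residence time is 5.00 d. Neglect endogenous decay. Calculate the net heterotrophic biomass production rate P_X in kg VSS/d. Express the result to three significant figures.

P_X ≈ 463 kg VSS/d

With endogenous decay neglected, the observed yield equals the true yield: Y_obs = Y = 0.476 g VSS/g bCOD.
Q·(S₀ − S) = 460 × (2130 − 17.3) × 10⁻³ = 971.8 kg/d removed.
P_X = Y_obs · Q(S₀ − S) = 0.4760 × 971.8 = 462.6 kg VSS/d.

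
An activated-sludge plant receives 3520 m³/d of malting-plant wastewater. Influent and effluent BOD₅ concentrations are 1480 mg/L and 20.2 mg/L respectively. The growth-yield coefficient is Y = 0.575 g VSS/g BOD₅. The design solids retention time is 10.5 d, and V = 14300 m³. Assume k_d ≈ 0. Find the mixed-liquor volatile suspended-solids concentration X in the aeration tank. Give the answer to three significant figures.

X = Y·Q·ΔS·θ_c / V = 0.575 × 3520 × (1480 − 20.2) × 10.5 / 14300 = 2169 mg/L.

X ≈ 2170 mg/L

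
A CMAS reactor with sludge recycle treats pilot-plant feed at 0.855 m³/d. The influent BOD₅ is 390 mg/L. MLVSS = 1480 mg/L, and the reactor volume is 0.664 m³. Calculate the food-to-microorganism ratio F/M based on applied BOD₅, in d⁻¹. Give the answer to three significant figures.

F/M ≈ 0.339 d⁻¹

Food-to-microorganism ratio F/M = Q S₀ / (V X) = 0.855 × 390 / (0.6640 × 1480) = 0.3393 d⁻¹.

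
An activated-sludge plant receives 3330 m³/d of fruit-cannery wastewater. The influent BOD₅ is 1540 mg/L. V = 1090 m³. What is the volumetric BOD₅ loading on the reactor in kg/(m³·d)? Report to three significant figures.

Volumetric loading L_v = Q·S₀ / V = 3330 × 1540 g/m³ / 1090 m³ = 4705 g/(m³·d) = 4.705 kg BOD₅/(m³·d).

L_v ≈ 4.70 kg BOD₅/(m³·d)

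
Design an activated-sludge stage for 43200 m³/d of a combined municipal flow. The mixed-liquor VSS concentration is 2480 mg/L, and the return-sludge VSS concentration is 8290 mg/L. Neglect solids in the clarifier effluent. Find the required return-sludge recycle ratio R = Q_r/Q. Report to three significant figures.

R ≈ 0.427

Mass balance around the secondary clarifier (neglecting effluent solids): R = X / (X_r − X) = 2480 / (8290 − 2480) = 0.4269.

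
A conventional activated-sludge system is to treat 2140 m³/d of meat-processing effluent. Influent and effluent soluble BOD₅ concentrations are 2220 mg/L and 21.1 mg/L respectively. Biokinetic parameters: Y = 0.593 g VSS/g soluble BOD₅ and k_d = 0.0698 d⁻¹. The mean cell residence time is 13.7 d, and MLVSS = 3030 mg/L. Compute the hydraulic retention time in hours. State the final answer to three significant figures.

Rearranging the biomass balance for a CMAS with decay, V = Y·Q·ΔS·θ_c / [X·(1+k_d θ_c)] = 0.593 × 2140 × (2220 − 21.1) × 13.7 / [3030 × (1 + 0.0698 × 13.7)] = 3.82×10^7 / 5927 = 6449 m³.
τ = V/Q = 6449/2140 = 3.014 d, or 72.33 h.

τ ≈ 72.3 h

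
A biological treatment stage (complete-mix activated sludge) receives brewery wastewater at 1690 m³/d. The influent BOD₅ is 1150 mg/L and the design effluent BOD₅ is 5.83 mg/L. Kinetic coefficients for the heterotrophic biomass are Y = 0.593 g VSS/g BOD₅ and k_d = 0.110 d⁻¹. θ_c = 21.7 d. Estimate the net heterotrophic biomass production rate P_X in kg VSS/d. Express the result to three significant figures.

P_X ≈ 339 kg VSS/d

Correct the yield for decay: Y_obs = Y/(1 + k_d θ_c) = 0.593 / (1 + 0.110 × 21.7) = 0.593 / 3.387 = 0.1751.
Substrate removed = Q·(S₀ − S) = 1690 m³/d × (1150 − 5.83) g/m³ = 1.93×10^6 g/d = 1934 kg/d.
Biomass produced: P_X = Y_obs·Q·ΔS = 0.1751 × 1934 ≈ 338.5 kg VSS/d.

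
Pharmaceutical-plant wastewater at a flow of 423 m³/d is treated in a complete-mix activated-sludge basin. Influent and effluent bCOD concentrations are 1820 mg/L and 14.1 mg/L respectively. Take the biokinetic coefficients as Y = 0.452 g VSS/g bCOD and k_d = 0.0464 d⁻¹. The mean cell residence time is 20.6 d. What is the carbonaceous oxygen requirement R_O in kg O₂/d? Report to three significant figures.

R_O ≈ 513 kg O₂/d

Observed yield with endogenous decay: Y_obs = Y / (1 + k_d·θ_c) = 0.452 / (1 + 0.0464 × 20.6) = 0.452 / 1.956 = 0.2311 g VSS/g bCOD.
Q·(S₀ − S) = 423 × (1820 − 14.1) × 10⁻³ = 763.9 kg/d removed.
Net sludge production P_X = 0.2311 × 763.9 = 176.5 kg VSS/d.
R_O = Q·ΔS − 1.42 P_X = 763.9 − 250.7 = 513.2 kg O₂/d.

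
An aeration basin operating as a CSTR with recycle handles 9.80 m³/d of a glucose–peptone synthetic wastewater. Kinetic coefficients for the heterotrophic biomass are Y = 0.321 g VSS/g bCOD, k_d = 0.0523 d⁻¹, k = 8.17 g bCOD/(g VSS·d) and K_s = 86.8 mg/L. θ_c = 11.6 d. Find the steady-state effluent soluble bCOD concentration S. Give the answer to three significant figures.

For a completely mixed reactor with recycle the Lawrence–McCarty relation gives S = K_s·(1 + k_d·θ_c) / [θ_c·(Y·k − k_d) − 1] = 86.8 × (1 + 0.0523 × 11.6) / [11.6 × (0.321 × 8.17 − 0.0523) − 1] = 139.5 / 28.82 = 4.840 mg/L.

S ≈ 4.84 mg/L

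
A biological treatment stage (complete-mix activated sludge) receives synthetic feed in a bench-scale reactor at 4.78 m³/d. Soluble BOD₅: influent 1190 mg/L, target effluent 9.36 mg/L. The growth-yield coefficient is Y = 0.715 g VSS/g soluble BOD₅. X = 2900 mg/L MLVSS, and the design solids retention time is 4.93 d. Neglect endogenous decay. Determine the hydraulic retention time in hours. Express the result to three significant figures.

With k_d = 0 the design equation reduces to V = Y Q (S₀−S) θ_c / X = 0.715 × 4.78 × (1190 − 9.36) × 4.93 / 2900 = 6.860 m³.
τ = V/Q = 6.860/4.78 = 1.435 d, or 34.44 h.

τ ≈ 34.4 h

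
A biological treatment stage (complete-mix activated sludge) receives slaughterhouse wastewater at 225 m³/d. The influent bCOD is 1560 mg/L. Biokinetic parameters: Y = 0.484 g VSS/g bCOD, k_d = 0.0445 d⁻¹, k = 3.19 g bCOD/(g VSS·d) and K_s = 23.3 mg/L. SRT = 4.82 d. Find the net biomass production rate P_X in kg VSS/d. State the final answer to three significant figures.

Effluent substrate depends only on kinetics and SRT: S = K_s(1 + k_d θ_c) / [θ_c(Yk − k_d) − 1] = 23.3 × (1 + 0.0445 × 4.82) / [4.82 × (0.484 × 3.19 − 0.0445) − 1] = 28.30 / 6.227 = 4.544 mg/L.
Observed yield with endogenous decay: Y_obs = Y / (1 + k_d·θ_c) = 0.484 / (1 + 0.0445 × 4.82) = 0.484 / 1.214 = 0.3985 g VSS/g bCOD.
Substrate removed = Q·(S₀ − S) = 225 m³/d × (1560 − 4.54) g/m³ = 3.5×10^5 g/d = 350.0 kg/d.
Biomass produced: P_X = Y_obs·Q·ΔS = 0.3985 × 350.0 ≈ 139.5 kg VSS/d.

P_X ≈ 139 kg VSS/d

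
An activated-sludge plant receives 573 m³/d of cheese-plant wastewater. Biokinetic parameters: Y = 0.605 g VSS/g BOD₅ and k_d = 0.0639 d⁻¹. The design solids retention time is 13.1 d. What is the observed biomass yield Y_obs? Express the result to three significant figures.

Y_obs = Y / (1 + k_d θ_c) = 0.605 / (1 + 0.0639 × 13.1) = 0.605 / 1.837 = 0.3293.

Y_obs ≈ 0.329 g VSS/g BOD₅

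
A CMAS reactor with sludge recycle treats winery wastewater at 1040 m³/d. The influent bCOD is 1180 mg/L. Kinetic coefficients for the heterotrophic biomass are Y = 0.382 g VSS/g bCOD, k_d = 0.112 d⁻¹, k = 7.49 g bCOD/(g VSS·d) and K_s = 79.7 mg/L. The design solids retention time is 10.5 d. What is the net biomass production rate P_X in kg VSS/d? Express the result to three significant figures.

From the Monod/SRT balance for a CMAS, S = K_s·(1+k_d θ_c)/[θ_c·(Y k − k_d) − 1] = 79.7 × (1 + 0.112 × 10.5) / [10.5 × (0.382 × 7.49 − 0.112) − 1] = 173.4 / 27.87 = 6.224 mg/L.
Correct the yield for decay: Y_obs = Y/(1 + k_d θ_c) = 0.382 / (1 + 0.112 × 10.5) = 0.382 / 2.176 = 0.1756.
ΔS = 1180 − 6.22 = 1174 mg/L, so the substrate removal rate is 1040 × 1174/1000 = 1221 kg bCOD/d.
P_X = Y_obs · Q(S₀ − S) = 0.1756 × 1221 = 214.3 kg VSS/d.

P_X ≈ 214 kg VSS/d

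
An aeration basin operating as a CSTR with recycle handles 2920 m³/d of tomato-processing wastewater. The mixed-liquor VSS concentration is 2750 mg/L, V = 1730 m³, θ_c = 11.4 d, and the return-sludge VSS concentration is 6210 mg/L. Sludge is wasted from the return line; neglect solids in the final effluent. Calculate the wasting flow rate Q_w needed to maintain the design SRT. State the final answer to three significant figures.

Q_w ≈ 67.2 m³/d

Wasting from the return line (neglecting effluent solids): Q_w = V·X / (θ_c·X_r) = 1730 × 2750 / (11.4 × 6210) = 67.20 m³/d.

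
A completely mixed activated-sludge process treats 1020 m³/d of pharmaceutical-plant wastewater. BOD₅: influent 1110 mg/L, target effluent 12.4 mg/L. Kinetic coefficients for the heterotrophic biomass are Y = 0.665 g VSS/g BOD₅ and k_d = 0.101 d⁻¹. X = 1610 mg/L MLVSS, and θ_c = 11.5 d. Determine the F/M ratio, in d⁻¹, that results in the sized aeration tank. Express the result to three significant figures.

F/M ≈ 0.286 d⁻¹

From the SRT design equation V = Y Q (S₀−S) θ_c / [X (1 + k_d θ_c)] = 0.665 × 1020 × (1110 − 12.4) × 11.5 / [1610 × (1 + 0.101 × 11.5)] = 8.56×10^6 / 3480 = 2460 m³.
Food-to-microorganism ratio F/M = Q S₀ / (V X) = 1020 × 1110 / (2460 × 1610) = 0.2858 d⁻¹.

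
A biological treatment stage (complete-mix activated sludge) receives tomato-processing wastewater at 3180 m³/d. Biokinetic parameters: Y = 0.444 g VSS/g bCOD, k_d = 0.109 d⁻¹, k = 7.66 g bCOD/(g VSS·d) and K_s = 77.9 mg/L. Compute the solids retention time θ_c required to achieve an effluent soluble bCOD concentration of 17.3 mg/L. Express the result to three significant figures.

θ_c ≈ 1.96 d

From 1/θ_c = Y·k·S/(K_s + S) − k_d: Y·k·S/(K_s+S) = 0.444 × 7.66 × 17.3 / (77.9 + 17.3) = 0.6180 d⁻¹.
θ_c = 1/(μ − k_d) = 1/(0.6180 − 0.109) = 1/0.5090 = 1.964 d.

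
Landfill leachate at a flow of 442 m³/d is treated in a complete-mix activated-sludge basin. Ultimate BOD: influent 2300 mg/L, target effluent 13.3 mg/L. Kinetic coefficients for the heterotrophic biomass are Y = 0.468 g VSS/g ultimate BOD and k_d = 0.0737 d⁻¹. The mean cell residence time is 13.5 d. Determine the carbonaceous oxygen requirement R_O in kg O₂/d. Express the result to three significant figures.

R_O ≈ 674 kg O₂/d

Y_obs = Y / (1 + k_d θ_c) = 0.468 / (1 + 0.0737 × 13.5) = 0.468 / 1.995 = 0.2346.
ΔS = 2300 − 13.3 = 2287 mg/L, so the substrate removal rate is 442 × 2287/1000 = 1011 kg ultimate BOD/d.
P_X = Y_obs·Q·(S₀ − S) = 0.2346 × 1011 = 237.1 kg VSS/d.
R_O = Q·ΔS − 1.42 P_X = 1011 − 336.7 = 674.0 kg O₂/d.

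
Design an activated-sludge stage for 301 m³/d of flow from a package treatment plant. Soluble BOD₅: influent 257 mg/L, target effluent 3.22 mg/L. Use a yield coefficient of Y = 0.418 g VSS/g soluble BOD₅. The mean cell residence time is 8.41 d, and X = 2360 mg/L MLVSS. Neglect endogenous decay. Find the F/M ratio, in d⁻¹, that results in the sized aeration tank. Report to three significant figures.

V·X = Y·Q·ΔS·θ_c gives V = 0.418 × 301 × (257 − 3.22) × 8.41 / 2360 = 113.8 m³.
Food-to-microorganism ratio F/M = Q S₀ / (V X) = 301 × 257 / (113.8 × 2360) = 0.2881 d⁻¹.

F/M ≈ 0.288 d⁻¹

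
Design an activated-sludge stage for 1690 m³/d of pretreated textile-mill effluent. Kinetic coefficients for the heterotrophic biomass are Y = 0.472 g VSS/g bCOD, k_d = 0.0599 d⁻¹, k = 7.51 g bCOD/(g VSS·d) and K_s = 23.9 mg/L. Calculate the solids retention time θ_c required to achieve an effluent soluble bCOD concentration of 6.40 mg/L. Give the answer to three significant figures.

θ_c ≈ 1.45 d

From 1/θ_c = Y·k·S/(K_s + S) − k_d: Y·k·S/(K_s+S) = 0.472 × 7.51 × 6.40 / (23.9 + 6.40) = 0.7487 d⁻¹.
θ_c = 1/(μ − k_d) = 1/(0.7487 − 0.0599) = 1/0.6888 = 1.452 d.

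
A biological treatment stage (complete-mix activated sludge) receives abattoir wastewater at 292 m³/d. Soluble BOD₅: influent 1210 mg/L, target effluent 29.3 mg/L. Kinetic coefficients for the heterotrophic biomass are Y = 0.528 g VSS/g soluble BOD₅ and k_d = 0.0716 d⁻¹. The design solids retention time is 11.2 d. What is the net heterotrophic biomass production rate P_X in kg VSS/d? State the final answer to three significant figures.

Y_obs = Y / (1 + k_d θ_c) = 0.528 / (1 + 0.0716 × 11.2) = 0.528 / 1.802 = 0.2930.
Q·(S₀ − S) = 292 × (1210 − 29.3) × 10⁻³ = 344.8 kg/d removed.
Net biomass production P_X = Y_obs × Q·(S₀ − S) = 0.2930 × 344.8 = 101.0 kg VSS/d.

P_X ≈ 101 kg VSS/d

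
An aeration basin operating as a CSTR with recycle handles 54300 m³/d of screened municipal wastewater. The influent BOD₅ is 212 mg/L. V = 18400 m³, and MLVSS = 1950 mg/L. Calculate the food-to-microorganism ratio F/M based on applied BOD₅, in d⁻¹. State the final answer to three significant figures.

F/M ≈ 0.321 d⁻¹

Food-to-microorganism ratio F/M = Q S₀ / (V X) = 54300 × 212 / (18400 × 1950) = 0.3208 d⁻¹.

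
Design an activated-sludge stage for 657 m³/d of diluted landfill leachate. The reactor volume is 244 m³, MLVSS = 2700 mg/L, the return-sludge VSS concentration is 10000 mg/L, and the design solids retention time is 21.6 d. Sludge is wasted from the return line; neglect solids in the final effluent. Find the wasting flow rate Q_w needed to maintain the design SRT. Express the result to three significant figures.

Wasting from the return line (neglecting effluent solids): Q_w = V·X / (θ_c·X_r) = 244.0 × 2700 / (21.6 × 10000) = 3.050 m³/d.

Q_w ≈ 3.05 m³/d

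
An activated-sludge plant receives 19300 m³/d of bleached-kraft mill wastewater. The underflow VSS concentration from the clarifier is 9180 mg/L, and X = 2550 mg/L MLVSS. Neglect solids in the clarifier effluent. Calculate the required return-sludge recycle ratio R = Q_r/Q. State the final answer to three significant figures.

R ≈ 0.385

Mass balance around the secondary clarifier (neglecting effluent solids): R = X / (X_r − X) = 2550 / (9180 − 2550) = 0.3846.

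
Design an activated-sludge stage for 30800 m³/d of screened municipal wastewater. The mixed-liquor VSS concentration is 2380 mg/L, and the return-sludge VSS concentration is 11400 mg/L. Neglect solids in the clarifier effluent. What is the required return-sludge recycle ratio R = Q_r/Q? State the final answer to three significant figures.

R ≈ 0.264

Mass balance around the secondary clarifier (neglecting effluent solids): R = X / (X_r − X) = 2380 / (11400 − 2380) = 0.2639.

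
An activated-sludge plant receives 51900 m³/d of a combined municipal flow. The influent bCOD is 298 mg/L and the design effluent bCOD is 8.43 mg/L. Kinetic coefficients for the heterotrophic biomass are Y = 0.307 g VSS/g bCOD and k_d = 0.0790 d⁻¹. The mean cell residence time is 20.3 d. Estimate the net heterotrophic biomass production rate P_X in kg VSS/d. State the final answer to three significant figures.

The observed yield is Y_obs = Y/(1 + k_d·θ_c) = 0.307 / (1 + 0.0790 × 20.3) = 0.307 / 2.604 = 0.1179 g VSS per g bCOD removed.
Mass of bCOD removed per day: Q(S₀ − S) = 51900 × 289.6 g/m³ = 15029 kg/d.
P_X = Y_obs · Q(S₀ − S) = 0.1179 × 15029 = 1772 kg VSS/d.

P_X ≈ 1770 kg VSS/d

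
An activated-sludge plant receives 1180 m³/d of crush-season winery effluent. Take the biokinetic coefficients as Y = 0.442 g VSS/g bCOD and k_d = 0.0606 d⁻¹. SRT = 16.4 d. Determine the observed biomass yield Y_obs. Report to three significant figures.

Y_obs ≈ 0.222 g VSS/g bCOD

Observed yield with endogenous decay: Y_obs = Y / (1 + k_d·θ_c) = 0.442 / (1 + 0.0606 × 16.4) = 0.442 / 1.994 = 0.2217 g VSS/g bCOD.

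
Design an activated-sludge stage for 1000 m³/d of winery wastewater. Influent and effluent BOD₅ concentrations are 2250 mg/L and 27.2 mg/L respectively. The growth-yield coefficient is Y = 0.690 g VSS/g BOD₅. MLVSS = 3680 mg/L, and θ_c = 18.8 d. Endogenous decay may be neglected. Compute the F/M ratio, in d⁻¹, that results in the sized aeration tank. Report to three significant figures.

F/M ≈ 0.0780 d⁻¹

With k_d = 0 the design equation reduces to V = Y Q (S₀−S) θ_c / X = 0.690 × 1000 × (2250 − 27.2) × 18.8 / 3680 = 7835 m³.
F/M = applied load / biomass = Q·S₀/(V·X) = 1000 × 2250 / (7835 × 3680) = 0.07803 d⁻¹.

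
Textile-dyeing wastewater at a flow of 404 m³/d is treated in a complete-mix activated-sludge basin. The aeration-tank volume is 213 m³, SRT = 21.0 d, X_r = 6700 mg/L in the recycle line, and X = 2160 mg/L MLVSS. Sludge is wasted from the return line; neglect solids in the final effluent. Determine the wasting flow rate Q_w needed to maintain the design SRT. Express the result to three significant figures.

θ_c = V·X/(Q_w·X_r) when wasting from the recycle, so Q_w = V·X/(θ_c·X_r) = 213.0 × 2160 / (21.0 × 6700) = 3.270 m³/d.

Q_w ≈ 3.27 m³/d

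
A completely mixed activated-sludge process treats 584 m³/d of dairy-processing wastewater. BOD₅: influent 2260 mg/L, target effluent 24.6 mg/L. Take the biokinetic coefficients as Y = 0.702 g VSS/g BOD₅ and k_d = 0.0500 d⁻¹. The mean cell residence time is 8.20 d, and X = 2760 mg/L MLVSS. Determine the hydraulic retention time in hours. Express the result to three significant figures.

τ ≈ 79.4 h

Rearranging the biomass balance for a CMAS with decay, V = Y·Q·ΔS·θ_c / [X·(1+k_d θ_c)] = 0.702 × 584 × (2260 − 24.6) × 8.20 / [2760 × (1 + 0.0500 × 8.20)] = 7.51×10^6 / 3892 = 1931 m³.
τ = V/Q = 1931/584 = 3.307 d, or 79.36 h.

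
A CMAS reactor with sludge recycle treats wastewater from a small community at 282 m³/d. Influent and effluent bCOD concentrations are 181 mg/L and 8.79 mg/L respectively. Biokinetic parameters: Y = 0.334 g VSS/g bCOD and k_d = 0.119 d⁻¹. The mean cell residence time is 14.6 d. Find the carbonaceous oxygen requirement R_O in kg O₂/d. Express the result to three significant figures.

R_O ≈ 40.1 kg O₂/d

The observed yield is Y_obs = Y/(1 + k_d·θ_c) = 0.334 / (1 + 0.119 × 14.6) = 0.334 / 2.737 = 0.1220 g VSS per g bCOD removed.
Q·(S₀ − S) = 282 × (181 − 8.79) × 10⁻³ = 48.56 kg/d removed.
Net sludge production P_X = 0.1220 × 48.56 = 5.925 kg VSS/d.
Carbonaceous O₂ demand = substrate oxidised − cell-mass equivalent = 48.56 − 1.42 × 5.925 = 40.15 kg O₂/d.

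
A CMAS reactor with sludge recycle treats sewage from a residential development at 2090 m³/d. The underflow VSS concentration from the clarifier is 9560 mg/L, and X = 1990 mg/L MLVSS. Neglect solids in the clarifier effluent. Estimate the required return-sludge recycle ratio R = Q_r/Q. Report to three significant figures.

R ≈ 0.263

Solids balance on the clarifier gives (1+R)X = R·X_r, so R = X/(X_r − X) = 1990 / (9560 − 1990) = 0.2629.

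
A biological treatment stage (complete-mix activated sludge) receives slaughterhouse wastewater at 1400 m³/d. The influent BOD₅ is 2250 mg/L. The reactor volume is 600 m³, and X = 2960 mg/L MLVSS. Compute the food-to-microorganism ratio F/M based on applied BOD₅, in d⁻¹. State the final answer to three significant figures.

F/M ≈ 1.77 d⁻¹

F/M = Q·S₀ / (V·X) = 1400 × 2250 / (600.0 × 2960) = 1.774 g BOD₅·(g VSS·d)⁻¹.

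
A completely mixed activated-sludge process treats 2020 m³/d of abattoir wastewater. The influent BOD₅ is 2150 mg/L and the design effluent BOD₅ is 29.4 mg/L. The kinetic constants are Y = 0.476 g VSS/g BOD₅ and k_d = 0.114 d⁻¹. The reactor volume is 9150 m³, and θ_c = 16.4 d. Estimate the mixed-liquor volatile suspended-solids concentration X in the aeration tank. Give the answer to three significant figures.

Solving the biomass balance for X: X = Y Q (S₀−S) θ_c / [V (1+k_d θ_c)] = 0.476 × 2020 × (2150 − 29.4) × 16.4 / [9150 × (1 + 0.114 × 16.4)] = 1274 mg/L.

X ≈ 1270 mg/L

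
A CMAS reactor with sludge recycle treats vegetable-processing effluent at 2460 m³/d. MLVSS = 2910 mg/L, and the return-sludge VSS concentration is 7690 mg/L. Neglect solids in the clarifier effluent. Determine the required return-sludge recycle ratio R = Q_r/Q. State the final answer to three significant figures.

Mass balance around the secondary clarifier (neglecting effluent solids): R = X / (X_r − X) = 2910 / (7690 − 2910) = 0.6088.

R ≈ 0.609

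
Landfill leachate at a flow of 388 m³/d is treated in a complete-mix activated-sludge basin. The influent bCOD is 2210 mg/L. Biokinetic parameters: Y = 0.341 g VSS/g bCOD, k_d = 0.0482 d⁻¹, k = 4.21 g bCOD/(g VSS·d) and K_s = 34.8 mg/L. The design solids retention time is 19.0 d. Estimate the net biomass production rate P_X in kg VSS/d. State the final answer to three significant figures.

P_X ≈ 152 kg VSS/d

For a completely mixed reactor with recycle the Lawrence–McCarty relation gives S = K_s·(1 + k_d·θ_c) / [θ_c·(Y·k − k_d) − 1] = 34.8 × (1 + 0.0482 × 19.0) / [19.0 × (0.341 × 4.21 − 0.0482) − 1] = 66.67 / 25.36 = 2.629 mg/L.
The observed yield is Y_obs = Y/(1 + k_d·θ_c) = 0.341 / (1 + 0.0482 × 19.0) = 0.341 / 1.916 = 0.1780 g VSS per g bCOD removed.
ΔS = 2210 − 2.63 = 2207 mg/L, so the substrate removal rate is 388 × 2207/1000 = 856.5 kg bCOD/d.
P_X = Y_obs · Q(S₀ − S) = 0.1780 × 856.5 = 152.4 kg VSS/d.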